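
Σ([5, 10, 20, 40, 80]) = 155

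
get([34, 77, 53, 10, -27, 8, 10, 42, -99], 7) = 42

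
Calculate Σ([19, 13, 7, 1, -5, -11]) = 19 + 13 + 7 + 1 + (-5) + (-11)
= 24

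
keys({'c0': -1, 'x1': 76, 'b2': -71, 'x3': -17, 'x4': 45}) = ['c0', 'x1', 'b2', 'x3', 'x4']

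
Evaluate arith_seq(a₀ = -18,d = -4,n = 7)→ [-18, -22, -26, -30, -34, -38, -42]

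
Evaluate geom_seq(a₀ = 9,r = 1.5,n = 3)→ [9.0, 13.5, 20.25]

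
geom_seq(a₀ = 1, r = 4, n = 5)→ [1, 4, 16, 64, 256]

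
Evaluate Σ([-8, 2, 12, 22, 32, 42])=102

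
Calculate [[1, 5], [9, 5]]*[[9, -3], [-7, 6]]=C[0][0] = (1)*(9) + (5)*(-7) = -26
C[0][1] = (1)*(-3) + (5)*(6) = 27
C[1][0] = (9)*(9) + (5)*(-7) = 46
C[1][1] = (9)*(-3) + (5)*(6) = 3
= [[-26, 27], [46, 3]]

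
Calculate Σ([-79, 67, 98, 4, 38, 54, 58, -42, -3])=195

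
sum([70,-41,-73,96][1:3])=slice → [-41, -73]
(-41) + (-73)
= -114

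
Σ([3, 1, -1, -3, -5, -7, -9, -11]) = 3 + 1 + (-1) + (-3) + (-5) + (-7) + (-9) + (-11)
= -32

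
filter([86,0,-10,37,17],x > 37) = [86]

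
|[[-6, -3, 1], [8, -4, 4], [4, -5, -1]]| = (1)*(-6)*det([[-4, 4], [-5, -1]]) + (-1)*(-3)*det([[8, 4], [4, -1]]) + (1)*(1)*det([[8, -4], [4, -5]])
= -144 + -72 + -24
= -240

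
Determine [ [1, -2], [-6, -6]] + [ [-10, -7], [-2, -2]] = [[-9, -9], [-8, -8]]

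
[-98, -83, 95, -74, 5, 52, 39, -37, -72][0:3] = [-98, -83, 95]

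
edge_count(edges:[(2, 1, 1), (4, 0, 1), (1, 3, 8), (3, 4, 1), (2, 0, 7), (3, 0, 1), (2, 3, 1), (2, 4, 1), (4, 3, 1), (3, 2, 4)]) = 10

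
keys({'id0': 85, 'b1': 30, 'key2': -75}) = ['id0', 'b1', 'key2']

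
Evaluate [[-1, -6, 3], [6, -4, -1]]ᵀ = [[-1, 6], [-6, -4], [3, -1]]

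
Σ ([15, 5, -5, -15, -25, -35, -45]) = -105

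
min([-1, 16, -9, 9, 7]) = -9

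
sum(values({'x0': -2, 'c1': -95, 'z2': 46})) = (-2) + (-95) + 46
= -51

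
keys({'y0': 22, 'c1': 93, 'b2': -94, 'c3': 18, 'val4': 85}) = ['y0', 'c1', 'b2', 'c3', 'val4']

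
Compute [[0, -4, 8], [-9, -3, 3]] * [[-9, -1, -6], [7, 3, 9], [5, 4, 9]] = [[12, 20, 36], [75, 12, 54]]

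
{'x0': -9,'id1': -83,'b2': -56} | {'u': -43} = {'x0': -9, 'id1': -83, 'b2': -56, 'u': -43}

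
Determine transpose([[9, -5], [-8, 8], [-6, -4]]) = [[9, -8, -6], [-5, 8, -4]]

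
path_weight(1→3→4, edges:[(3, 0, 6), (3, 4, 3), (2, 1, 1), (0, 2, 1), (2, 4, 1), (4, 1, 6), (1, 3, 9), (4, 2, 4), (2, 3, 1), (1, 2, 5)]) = 12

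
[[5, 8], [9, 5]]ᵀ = [[5, 9], [8, 5]]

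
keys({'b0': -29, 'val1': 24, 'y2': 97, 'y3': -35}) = ['b0', 'val1', 'y2', 'y3']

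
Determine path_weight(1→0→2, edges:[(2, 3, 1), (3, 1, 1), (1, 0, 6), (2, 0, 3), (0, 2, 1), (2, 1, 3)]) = w(1→0)=6 + w(0→2)=1
= 7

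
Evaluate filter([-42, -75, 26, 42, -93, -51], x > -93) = keep x where x > -93: -42✓, -75✓, 26✓, 42✓, -93✗, -51✓
= [-42, -75, 26, 42, -51]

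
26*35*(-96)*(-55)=4804800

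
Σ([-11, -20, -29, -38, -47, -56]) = -201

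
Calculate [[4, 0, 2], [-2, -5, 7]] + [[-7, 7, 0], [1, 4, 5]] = [[-3, 7, 2], [-1, -1, 12]]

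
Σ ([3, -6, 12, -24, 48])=33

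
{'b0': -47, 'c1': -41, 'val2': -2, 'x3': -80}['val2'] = -2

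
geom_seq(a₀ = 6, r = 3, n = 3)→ a_0 = 6*3^0 = 6
a_1 = 6*3^1 = 18
a_2 = 6*3^2 = 54
= [6, 18, 54]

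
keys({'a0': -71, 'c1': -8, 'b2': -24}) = ['a0', 'c1', 'b2']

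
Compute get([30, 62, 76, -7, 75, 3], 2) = 76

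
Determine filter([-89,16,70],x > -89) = [16, 70]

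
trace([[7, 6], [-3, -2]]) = diagonal: 7 + (-2)
= 5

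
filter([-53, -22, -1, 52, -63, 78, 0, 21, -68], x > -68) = keep x where x > -68: -53✓, -22✓, -1✓, 52✓, -63✓, 78✓, 0✓, 21✓, -68✗
= [-53, -22, -1, 52, -63, 78, 0, 21]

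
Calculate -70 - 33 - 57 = -160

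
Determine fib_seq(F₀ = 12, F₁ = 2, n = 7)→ [12, 2, 14, 16, 30, 46, 76]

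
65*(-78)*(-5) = 25350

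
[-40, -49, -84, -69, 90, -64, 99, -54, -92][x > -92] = keep x where x > -92: -40✓, -49✓, -84✓, -69✓, 90✓, -64✓, 99✓, -54✓, -92✗
= [-40, -49, -84, -69, 90, -64, 99, -54]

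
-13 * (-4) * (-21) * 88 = -96096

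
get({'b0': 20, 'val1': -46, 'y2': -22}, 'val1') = -46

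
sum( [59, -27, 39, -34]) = 59 + (-27) + 39 + (-34)
= 37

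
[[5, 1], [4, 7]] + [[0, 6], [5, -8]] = [[5, 7], [9, -1]]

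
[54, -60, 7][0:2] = [54, -60]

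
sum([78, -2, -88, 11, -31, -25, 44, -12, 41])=78 + (-2) + (-88) + 11 + (-31) + (-25) + 44 + (-12) + 41
= 16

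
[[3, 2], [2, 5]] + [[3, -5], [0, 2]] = [[6, -3], [2, 7]]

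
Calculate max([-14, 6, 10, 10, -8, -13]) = 10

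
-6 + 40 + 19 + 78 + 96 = 227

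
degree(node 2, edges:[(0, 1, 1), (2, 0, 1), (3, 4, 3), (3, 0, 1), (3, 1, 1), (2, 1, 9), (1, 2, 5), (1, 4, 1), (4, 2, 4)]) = incident: (2,0), (2,1), (1,2), (4,2)
= 4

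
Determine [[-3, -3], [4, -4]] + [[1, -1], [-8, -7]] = [[-2, -4], [-4, -11]]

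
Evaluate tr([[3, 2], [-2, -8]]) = -5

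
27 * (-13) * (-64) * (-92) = -2066688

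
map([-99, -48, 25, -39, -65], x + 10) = [-89, -38, 35, -29, -55]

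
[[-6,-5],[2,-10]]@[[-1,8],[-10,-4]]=C[0][0] = (-6)*(-1) + (-5)*(-10) = 56
C[0][1] = (-6)*(8) + (-5)*(-4) = -28
C[1][0] = (2)*(-1) + (-10)*(-10) = 98
C[1][1] = (2)*(8) + (-10)*(-4) = 56
= [[56, -28], [98, 56]]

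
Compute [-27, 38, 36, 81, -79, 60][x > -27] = [38, 36, 81, 60]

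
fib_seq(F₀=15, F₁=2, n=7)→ [15, 2, 17, 19, 36, 55, 91]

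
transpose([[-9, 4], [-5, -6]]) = [[-9, -5], [4, -6]]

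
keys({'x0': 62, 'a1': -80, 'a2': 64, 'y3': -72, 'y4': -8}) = ['x0', 'a1', 'a2', 'y3', 'y4']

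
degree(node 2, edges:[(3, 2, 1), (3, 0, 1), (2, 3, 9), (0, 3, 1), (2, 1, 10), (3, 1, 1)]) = incident: (3,2), (2,3), (2,1)
= 3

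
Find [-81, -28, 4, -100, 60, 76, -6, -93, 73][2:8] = [4, -100, 60, 76, -6, -93]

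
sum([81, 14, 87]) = 182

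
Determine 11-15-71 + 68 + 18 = 11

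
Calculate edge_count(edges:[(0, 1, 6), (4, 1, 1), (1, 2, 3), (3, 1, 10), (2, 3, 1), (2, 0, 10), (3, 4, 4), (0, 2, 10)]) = 8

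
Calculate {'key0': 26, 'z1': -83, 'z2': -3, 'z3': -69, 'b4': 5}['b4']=5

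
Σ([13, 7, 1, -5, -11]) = 13 + 7 + 1 + (-5) + (-11)
= 5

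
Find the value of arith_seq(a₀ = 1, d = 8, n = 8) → [1, 9, 17, 25, 33, 41, 49, 57]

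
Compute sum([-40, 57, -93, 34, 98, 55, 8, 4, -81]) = 42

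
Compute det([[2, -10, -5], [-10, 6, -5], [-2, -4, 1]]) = (1)*(2)*det([[6, -5], [-4, 1]]) + (-1)*(-10)*det([[-10, -5], [-2, 1]]) + (1)*(-5)*det([[-10, 6], [-2, -4]])
= -28 + -200 + -260
= -488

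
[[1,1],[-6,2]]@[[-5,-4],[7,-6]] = C[0][0] = (1)*(-5) + (1)*(7) = 2
C[0][1] = (1)*(-4) + (1)*(-6) = -10
C[1][0] = (-6)*(-5) + (2)*(7) = 44
C[1][1] = (-6)*(-4) + (2)*(-6) = 12
= [[2, -10], [44, 12]]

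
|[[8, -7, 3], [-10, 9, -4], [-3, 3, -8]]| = (1)*(8)*det([[9, -4], [3, -8]]) + (-1)*(-7)*det([[-10, -4], [-3, -8]]) + (1)*(3)*det([[-10, 9], [-3, 3]])
= -480 + 476 + -9
= -13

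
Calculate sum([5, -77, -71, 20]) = -123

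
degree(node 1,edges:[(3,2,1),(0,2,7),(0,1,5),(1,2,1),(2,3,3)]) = incident: (0,1), (1,2)
= 2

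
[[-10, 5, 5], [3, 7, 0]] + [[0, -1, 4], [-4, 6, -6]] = [[-10, 4, 9], [-1, 13, -6]]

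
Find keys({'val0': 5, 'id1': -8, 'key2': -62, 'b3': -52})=['val0', 'id1', 'key2', 'b3']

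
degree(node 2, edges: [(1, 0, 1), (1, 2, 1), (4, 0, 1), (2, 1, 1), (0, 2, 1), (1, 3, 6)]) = 3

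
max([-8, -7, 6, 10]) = 10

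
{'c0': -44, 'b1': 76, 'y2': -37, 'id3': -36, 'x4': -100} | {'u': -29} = {'c0': -44, 'b1': 76, 'y2': -37, 'id3': -36, 'x4': -100, 'u': -29}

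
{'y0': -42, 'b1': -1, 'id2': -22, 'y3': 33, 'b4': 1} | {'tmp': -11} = {'y0': -42, 'b1': -1, 'id2': -22, 'y3': 33, 'b4': 1, 'tmp': -11}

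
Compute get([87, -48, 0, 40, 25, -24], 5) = -24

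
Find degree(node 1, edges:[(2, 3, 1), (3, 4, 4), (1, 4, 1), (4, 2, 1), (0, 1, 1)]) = 2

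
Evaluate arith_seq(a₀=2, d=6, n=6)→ a_0 = 2 + 0*6 = 2
a_1 = 2 + 1*6 = 8
a_2 = 2 + 2*6 = 14
...
= [2, 8, 14, 20, 26, 32]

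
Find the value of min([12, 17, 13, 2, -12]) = -12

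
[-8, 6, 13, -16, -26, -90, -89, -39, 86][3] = -16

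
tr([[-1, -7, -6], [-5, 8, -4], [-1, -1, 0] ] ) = 7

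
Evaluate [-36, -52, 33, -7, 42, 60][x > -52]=[-36, 33, -7, 42, 60]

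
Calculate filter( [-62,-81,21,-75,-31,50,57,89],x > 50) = [57, 89]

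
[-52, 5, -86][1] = 5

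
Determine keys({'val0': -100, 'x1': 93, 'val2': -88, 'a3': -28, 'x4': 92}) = ['val0', 'x1', 'val2', 'a3', 'x4']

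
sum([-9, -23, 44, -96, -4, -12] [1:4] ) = -75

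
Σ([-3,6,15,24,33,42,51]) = 168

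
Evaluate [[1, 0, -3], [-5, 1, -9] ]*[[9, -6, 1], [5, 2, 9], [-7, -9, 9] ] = C[0][0] = (1)*(9) + (0)*(5) + (-3)*(-7) = 30
C[0][1] = (1)*(-6) + (0)*(2) + (-3)*(-9) = 21
C[0][2] = (1)*(1) + (0)*(9) + (-3)*(9) = -26
C[1][0] = (-5)*(9) + (1)*(5) + (-9)*(-7) = 23
C[1][1] = (-5)*(-6) + (1)*(2) + (-9)*(-9) = 113
C[1][2] = (-5)*(1) + (1)*(9) + (-9)*(9) = -77
= [[30, 21, -26], [23, 113, -77]]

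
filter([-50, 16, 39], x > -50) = keep x where x > -50: -50✗, 16✓, 39✓
= [16, 39]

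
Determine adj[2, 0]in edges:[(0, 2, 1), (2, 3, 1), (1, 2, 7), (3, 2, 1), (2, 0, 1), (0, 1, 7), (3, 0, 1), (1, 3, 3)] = 1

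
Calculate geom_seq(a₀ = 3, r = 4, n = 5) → [3, 12, 48, 192, 768]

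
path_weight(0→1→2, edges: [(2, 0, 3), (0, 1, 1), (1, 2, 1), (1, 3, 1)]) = 2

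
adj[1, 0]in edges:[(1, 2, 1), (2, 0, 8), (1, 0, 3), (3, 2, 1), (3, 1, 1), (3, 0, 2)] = 3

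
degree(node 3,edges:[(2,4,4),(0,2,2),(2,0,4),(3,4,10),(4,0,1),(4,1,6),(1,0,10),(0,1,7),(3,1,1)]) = 2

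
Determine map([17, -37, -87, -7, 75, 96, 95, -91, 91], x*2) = [34, -74, -174, -14, 150, 192, 190, -182, 182]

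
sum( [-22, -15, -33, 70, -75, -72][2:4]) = slice → [-33, 70]
(-33) + 70
= 37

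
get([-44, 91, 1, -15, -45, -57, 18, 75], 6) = 18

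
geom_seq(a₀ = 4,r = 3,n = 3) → a_0 = 4*3^0 = 4
a_1 = 4*3^1 = 12
a_2 = 4*3^2 = 36
= [4, 12, 36]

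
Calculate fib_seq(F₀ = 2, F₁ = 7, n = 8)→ F_2 = F_1 + F_0 = 9
F_3 = F_2 + F_1 = 16
F_4 = F_3 + F_2 = 25
...
= [2, 7, 9, 16, 25, 41, 66, 107]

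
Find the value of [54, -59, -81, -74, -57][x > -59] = keep x where x > -59: 54✓, -59✗, -81✗, -74✗, -57✓
= [54, -57]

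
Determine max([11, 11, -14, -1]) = 11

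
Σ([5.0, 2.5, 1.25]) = 8.75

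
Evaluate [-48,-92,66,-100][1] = -92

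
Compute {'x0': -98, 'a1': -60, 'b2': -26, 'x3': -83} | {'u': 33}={'x0': -98, 'a1': -60, 'b2': -26, 'x3': -83, 'u': 33}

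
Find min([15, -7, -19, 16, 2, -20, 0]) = -20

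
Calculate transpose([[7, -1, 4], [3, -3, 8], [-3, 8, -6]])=[[7, 3, -3], [-1, -3, 8], [4, 8, -6]]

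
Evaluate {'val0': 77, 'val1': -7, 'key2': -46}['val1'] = -7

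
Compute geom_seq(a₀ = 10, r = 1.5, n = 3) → [10.0, 15.0, 22.5]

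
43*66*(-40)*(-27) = 3065040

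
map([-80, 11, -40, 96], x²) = (-80)²=6400, (11)²=121, (-40)²=1600, (96)²=9216
= [6400, 121, 1600, 9216]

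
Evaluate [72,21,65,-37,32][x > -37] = [72, 21, 65, 32]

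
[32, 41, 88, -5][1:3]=[41, 88]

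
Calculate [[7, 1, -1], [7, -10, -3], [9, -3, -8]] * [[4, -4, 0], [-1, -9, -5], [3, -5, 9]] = [[24, -32, -14], [29, 77, 23], [15, 31, -57]]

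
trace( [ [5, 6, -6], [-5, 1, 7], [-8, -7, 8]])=diagonal: 5 + 1 + 8
= 14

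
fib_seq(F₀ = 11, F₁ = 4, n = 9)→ F_2 = F_1 + F_0 = 15
F_3 = F_2 + F_1 = 19
F_4 = F_3 + F_2 = 34
...
= [11, 4, 15, 19, 34, 53, 87, 140, 227]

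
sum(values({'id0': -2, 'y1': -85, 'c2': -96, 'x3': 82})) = -101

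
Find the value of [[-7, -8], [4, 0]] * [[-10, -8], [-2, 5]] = [[86, 16], [-40, -32]]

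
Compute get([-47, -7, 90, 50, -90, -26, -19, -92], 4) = -90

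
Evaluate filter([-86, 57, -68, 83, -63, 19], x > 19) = [57, 83]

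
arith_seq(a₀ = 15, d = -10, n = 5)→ [15, 5, -5, -15, -25]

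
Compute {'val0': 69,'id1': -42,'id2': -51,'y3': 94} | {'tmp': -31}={'val0': 69, 'id1': -42, 'id2': -51, 'y3': 94, 'tmp': -31}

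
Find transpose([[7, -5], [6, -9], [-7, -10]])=[[7, 6, -7], [-5, -9, -10]]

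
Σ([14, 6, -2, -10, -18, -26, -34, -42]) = -112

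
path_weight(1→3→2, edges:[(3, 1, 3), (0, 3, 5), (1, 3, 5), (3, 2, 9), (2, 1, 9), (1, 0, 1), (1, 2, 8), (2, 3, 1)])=14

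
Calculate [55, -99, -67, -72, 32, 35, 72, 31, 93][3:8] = [-72, 32, 35, 72, 31]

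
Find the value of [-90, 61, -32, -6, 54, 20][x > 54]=[61]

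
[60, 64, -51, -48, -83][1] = 64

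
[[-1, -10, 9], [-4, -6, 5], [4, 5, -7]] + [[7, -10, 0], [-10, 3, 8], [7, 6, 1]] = [[6, -20, 9], [-14, -3, 13], [11, 11, -6]]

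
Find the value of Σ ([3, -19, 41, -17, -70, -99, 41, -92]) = -212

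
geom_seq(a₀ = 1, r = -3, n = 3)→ a_0 = 1*(-3)^0 = 1
a_1 = 1*(-3)^1 = -3
a_2 = 1*(-3)^2 = 9
= [1, -3, 9]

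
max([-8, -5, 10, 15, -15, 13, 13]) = 15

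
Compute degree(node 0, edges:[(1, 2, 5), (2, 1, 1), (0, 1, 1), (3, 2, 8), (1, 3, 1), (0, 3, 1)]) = 2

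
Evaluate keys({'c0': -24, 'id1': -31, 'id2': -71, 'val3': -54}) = ['c0', 'id1', 'id2', 'val3']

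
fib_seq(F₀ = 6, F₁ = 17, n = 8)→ [6, 17, 23, 40, 63, 103, 166, 269]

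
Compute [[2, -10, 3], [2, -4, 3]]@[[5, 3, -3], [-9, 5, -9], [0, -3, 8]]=[[100, -53, 108], [46, -23, 54]]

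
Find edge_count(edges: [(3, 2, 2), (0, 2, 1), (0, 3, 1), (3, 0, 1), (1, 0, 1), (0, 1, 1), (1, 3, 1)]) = 7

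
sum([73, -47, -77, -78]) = -129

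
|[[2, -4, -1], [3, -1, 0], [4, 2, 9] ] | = (1)*(2)*det([[-1, 0], [2, 9]]) + (-1)*(-4)*det([[3, 0], [4, 9]]) + (1)*(-1)*det([[3, -1], [4, 2]])
= -18 + 108 + -10
= 80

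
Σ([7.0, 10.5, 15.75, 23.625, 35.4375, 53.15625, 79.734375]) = 7.0 + 10.5 + 15.75 + 23.625 + 35.4375 + 53.15625 + 79.734375
= 225.203125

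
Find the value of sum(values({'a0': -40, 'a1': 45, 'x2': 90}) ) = 95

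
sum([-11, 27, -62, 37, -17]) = -26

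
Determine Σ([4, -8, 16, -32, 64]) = 4 + -8 + 16 + -32 + 64
= 44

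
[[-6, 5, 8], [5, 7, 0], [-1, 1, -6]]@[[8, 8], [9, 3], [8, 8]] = [[61, 31], [103, 61], [-47, -53]]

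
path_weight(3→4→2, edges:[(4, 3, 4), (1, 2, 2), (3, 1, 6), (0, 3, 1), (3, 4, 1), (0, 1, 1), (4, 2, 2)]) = w(3→4)=1 + w(4→2)=2
= 3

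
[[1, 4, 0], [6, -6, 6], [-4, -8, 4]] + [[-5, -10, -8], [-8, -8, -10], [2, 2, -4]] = [[-4, -6, -8], [-2, -14, -4], [-2, -6, 0]]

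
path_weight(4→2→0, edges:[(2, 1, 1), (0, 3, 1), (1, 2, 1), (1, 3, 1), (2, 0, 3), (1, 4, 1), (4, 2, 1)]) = 4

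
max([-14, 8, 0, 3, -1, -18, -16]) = 8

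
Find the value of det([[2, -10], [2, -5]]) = 10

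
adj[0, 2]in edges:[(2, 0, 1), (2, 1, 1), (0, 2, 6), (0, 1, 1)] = 6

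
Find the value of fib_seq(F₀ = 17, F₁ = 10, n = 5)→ [17, 10, 27, 37, 64]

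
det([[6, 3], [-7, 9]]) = 75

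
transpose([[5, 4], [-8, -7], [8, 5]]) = [[5, -8, 8], [4, -7, 5]]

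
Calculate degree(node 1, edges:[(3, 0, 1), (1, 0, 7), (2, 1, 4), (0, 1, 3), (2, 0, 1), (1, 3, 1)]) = 4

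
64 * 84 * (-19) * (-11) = 1123584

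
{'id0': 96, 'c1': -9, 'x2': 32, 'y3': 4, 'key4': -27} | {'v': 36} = {'id0': 96, 'c1': -9, 'x2': 32, 'y3': 4, 'key4': -27, 'v': 36}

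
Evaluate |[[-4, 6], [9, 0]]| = -54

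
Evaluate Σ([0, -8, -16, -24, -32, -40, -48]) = 0 + (-8) + (-16) + (-24) + (-32) + (-40) + (-48)
= -168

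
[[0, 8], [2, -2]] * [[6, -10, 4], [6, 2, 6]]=[[48, 16, 48], [0, -24, -4]]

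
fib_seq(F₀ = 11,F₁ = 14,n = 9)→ F_2 = F_1 + F_0 = 25
F_3 = F_2 + F_1 = 39
F_4 = F_3 + F_2 = 64
...
= [11, 14, 25, 39, 64, 103, 167, 270, 437]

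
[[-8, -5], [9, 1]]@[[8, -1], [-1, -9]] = C[0][0] = (-8)*(8) + (-5)*(-1) = -59
C[0][1] = (-8)*(-1) + (-5)*(-9) = 53
C[1][0] = (9)*(8) + (1)*(-1) = 71
C[1][1] = (9)*(-1) + (1)*(-9) = -18
= [[-59, 53], [71, -18]]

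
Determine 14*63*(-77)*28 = -1901592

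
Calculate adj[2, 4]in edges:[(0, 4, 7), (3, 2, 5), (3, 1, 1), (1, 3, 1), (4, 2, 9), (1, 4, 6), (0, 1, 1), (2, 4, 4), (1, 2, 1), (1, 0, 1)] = 4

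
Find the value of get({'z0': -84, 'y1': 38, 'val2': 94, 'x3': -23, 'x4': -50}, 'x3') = -23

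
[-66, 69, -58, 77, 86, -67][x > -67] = keep x where x > -67: -66✓, 69✓, -58✓, 77✓, 86✓, -67✗
= [-66, 69, -58, 77, 86]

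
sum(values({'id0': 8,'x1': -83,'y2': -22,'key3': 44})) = 8 + (-83) + (-22) + 44
= -53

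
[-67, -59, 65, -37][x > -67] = [-59, 65, -37]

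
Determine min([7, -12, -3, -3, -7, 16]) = -12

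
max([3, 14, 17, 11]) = 17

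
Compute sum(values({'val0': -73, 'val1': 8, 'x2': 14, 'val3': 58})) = (-73) + 8 + 14 + 58
= 7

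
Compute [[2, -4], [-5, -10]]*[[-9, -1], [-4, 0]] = C[0][0] = (2)*(-9) + (-4)*(-4) = -2
C[0][1] = (2)*(-1) + (-4)*(0) = -2
C[1][0] = (-5)*(-9) + (-10)*(-4) = 85
C[1][1] = (-5)*(-1) + (-10)*(0) = 5
= [[-2, -2], [85, 5]]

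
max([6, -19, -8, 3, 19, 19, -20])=19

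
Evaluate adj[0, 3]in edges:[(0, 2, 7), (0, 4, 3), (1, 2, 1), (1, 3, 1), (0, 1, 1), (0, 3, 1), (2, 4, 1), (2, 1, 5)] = 1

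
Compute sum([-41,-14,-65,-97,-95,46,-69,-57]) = -392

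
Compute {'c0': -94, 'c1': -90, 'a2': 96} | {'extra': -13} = {'c0': -94, 'c1': -90, 'a2': 96, 'extra': -13}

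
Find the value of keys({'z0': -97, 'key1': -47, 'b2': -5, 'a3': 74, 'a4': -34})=['z0', 'key1', 'b2', 'a3', 'a4']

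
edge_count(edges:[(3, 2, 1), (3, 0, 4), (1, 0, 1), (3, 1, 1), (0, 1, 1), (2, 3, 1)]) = 6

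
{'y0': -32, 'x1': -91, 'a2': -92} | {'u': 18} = {'y0': -32, 'x1': -91, 'a2': -92, 'u': 18}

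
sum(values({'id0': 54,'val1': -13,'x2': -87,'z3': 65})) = 54 + (-13) + (-87) + 65
= 19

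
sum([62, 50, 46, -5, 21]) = 174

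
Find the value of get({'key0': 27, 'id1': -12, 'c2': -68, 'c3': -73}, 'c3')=-73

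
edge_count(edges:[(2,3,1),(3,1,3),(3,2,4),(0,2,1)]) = 4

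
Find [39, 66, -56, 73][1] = 66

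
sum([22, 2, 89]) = 113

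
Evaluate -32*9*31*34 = -303552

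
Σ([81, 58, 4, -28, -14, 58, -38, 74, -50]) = 81 + 58 + 4 + (-28) + (-14) + 58 + (-38) + 74 + (-50)
= 145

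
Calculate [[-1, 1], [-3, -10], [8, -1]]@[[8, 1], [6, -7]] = C[0][0] = (-1)*(8) + (1)*(6) = -2
C[0][1] = (-1)*(1) + (1)*(-7) = -8
C[1][0] = (-3)*(8) + (-10)*(6) = -84
C[1][1] = (-3)*(1) + (-10)*(-7) = 67
C[2][0] = (8)*(8) + (-1)*(6) = 58
C[2][1] = (8)*(1) + (-1)*(-7) = 15
= [[-2, -8], [-84, 67], [58, 15]]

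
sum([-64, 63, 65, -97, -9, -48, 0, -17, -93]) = (-64) + 63 + 65 + (-97) + (-9) + (-48) + 0 + (-17) + (-93)
= -200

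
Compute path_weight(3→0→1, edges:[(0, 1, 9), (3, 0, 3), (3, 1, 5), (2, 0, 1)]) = w(3→0)=3 + w(0→1)=9
= 12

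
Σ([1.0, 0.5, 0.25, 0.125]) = 1.875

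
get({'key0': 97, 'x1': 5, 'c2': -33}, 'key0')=97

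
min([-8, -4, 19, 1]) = -8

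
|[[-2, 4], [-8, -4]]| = 40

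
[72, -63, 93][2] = 93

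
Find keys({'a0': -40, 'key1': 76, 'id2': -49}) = ['a0', 'key1', 'id2']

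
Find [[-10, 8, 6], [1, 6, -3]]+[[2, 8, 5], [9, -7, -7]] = [[-8, 16, 11], [10, -1, -10]]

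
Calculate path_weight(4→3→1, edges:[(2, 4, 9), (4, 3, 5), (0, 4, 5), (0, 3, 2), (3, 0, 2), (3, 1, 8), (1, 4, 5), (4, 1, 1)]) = 13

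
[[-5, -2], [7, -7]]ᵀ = [[-5, 7], [-2, -7]]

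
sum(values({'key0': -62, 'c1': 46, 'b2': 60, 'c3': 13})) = 57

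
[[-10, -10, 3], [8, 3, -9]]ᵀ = [[-10, 8], [-10, 3], [3, -9]]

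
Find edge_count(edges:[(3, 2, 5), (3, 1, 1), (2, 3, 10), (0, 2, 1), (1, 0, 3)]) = 5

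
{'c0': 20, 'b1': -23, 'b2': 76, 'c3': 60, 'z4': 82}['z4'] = 82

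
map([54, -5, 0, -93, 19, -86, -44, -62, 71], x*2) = 54*2=108, -5*2=-10, 0*2=0, -93*2=-186, 19*2=38, -86*2=-172, -44*2=-88, -62*2=-124, 71*2=142
= [108, -10, 0, -186, 38, -172, -88, -124, 142]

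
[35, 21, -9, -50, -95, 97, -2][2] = -9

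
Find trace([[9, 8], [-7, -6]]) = diagonal: 9 + (-6)
= 3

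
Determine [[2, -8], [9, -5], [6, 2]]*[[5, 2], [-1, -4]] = C[0][0] = (2)*(5) + (-8)*(-1) = 18
C[0][1] = (2)*(2) + (-8)*(-4) = 36
C[1][0] = (9)*(5) + (-5)*(-1) = 50
C[1][1] = (9)*(2) + (-5)*(-4) = 38
C[2][0] = (6)*(5) + (2)*(-1) = 28
C[2][1] = (6)*(2) + (2)*(-4) = 4
= [[18, 36], [50, 38], [28, 4]]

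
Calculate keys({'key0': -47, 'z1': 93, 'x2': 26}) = ['key0', 'z1', 'x2']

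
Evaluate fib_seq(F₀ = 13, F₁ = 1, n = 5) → F_2 = F_1 + F_0 = 14
F_3 = F_2 + F_1 = 15
F_4 = F_3 + F_2 = 29
= [13, 1, 14, 15, 29]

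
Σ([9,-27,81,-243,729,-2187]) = -1638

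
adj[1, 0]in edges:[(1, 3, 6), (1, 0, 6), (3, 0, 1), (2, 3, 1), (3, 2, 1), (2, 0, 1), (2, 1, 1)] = 6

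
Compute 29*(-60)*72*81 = -10147680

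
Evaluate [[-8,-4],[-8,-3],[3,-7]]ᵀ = [[-8, -8, 3], [-4, -3, -7]]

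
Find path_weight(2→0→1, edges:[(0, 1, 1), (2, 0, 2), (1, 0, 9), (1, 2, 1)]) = w(2→0)=2 + w(0→1)=1
= 3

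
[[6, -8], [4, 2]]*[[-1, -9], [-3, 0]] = C[0][0] = (6)*(-1) + (-8)*(-3) = 18
C[0][1] = (6)*(-9) + (-8)*(0) = -54
C[1][0] = (4)*(-1) + (2)*(-3) = -10
C[1][1] = (4)*(-9) + (2)*(0) = -36
= [[18, -54], [-10, -36]]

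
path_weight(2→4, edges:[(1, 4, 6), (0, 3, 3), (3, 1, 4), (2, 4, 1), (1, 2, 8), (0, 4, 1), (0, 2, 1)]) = w(2→4)=1
= 1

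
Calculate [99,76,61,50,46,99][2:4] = [61, 50]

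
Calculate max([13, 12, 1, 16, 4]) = 16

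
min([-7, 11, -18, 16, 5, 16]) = -18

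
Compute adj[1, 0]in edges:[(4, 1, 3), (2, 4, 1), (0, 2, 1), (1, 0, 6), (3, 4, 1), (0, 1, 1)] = 6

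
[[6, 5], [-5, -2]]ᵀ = [[6, -5], [5, -2]]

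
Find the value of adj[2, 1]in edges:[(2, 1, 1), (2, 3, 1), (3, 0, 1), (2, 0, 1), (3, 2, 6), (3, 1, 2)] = 1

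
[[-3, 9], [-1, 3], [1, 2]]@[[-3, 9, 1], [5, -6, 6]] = C[0][0] = (-3)*(-3) + (9)*(5) = 54
C[0][1] = (-3)*(9) + (9)*(-6) = -81
C[0][2] = (-3)*(1) + (9)*(6) = 51
C[1][0] = (-1)*(-3) + (3)*(5) = 18
C[1][1] = (-1)*(9) + (3)*(-6) = -27
C[1][2] = (-1)*(1) + (3)*(6) = 17
... (3 more cells)
= [[54, -81, 51], [18, -27, 17], [7, -3, 13]]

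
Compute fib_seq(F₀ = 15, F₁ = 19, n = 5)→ [15, 19, 34, 53, 87]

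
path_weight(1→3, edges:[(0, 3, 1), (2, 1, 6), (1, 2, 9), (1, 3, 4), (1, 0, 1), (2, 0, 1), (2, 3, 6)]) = 4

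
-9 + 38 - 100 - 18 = -89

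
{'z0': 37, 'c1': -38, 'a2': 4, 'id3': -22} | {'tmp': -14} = {'z0': 37, 'c1': -38, 'a2': 4, 'id3': -22, 'tmp': -14}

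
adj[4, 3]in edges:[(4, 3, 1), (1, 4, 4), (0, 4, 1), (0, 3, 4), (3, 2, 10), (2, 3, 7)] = 1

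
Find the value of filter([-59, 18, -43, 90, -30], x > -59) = [18, -43, 90, -30]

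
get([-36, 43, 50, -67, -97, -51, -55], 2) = 50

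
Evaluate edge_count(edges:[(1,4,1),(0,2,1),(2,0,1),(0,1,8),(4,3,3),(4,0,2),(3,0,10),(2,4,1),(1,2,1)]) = 9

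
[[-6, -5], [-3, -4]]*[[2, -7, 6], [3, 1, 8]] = C[0][0] = (-6)*(2) + (-5)*(3) = -27
C[0][1] = (-6)*(-7) + (-5)*(1) = 37
C[0][2] = (-6)*(6) + (-5)*(8) = -76
C[1][0] = (-3)*(2) + (-4)*(3) = -18
C[1][1] = (-3)*(-7) + (-4)*(1) = 17
C[1][2] = (-3)*(6) + (-4)*(8) = -50
= [[-27, 37, -76], [-18, 17, -50]]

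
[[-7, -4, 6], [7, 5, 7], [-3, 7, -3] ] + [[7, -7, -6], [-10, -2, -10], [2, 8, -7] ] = [[0, -11, 0], [-3, 3, -3], [-1, 15, -10]]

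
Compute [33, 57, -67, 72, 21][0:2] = [33, 57]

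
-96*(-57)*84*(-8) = -3677184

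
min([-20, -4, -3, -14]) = -20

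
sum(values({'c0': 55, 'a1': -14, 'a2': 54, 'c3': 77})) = 55 + (-14) + 54 + 77
= 172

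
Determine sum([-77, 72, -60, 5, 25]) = (-77) + 72 + (-60) + 5 + 25
= -35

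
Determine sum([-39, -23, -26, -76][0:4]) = -164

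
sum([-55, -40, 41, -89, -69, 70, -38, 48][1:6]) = slice → [-40, 41, -89, -69, 70]
(-40) + 41 + (-89) + (-69) + 70
= -87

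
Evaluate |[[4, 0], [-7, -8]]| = (4)*(-8) - (0)*(-7)
= -32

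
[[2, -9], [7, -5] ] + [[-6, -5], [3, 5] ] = [[-4, -14], [10, 0]]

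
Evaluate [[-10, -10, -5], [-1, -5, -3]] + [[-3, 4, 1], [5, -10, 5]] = [[-13, -6, -4], [4, -15, 2]]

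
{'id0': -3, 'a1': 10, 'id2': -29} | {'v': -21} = {'id0': -3, 'a1': 10, 'id2': -29, 'v': -21}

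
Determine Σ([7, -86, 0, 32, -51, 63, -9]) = 7 + (-86) + 0 + 32 + (-51) + 63 + (-9)
= -44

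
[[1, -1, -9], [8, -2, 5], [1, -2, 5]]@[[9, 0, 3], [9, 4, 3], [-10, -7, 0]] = [[90, 59, 0], [4, -43, 18], [-59, -43, -3]]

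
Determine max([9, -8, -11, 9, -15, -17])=9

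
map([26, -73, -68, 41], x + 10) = 26+10=36, -73+10=-63, -68+10=-58, 41+10=51
= [36, -63, -58, 51]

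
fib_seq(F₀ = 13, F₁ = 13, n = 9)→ [13, 13, 26, 39, 65, 104, 169, 273, 442]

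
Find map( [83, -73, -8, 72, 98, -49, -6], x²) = [6889, 5329, 64, 5184, 9604, 2401, 36]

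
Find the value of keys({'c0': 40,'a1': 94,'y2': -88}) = ['c0', 'a1', 'y2']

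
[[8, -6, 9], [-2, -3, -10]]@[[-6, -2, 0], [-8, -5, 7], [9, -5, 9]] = C[0][0] = (8)*(-6) + (-6)*(-8) + (9)*(9) = 81
C[0][1] = (8)*(-2) + (-6)*(-5) + (9)*(-5) = -31
C[0][2] = (8)*(0) + (-6)*(7) + (9)*(9) = 39
C[1][0] = (-2)*(-6) + (-3)*(-8) + (-10)*(9) = -54
C[1][1] = (-2)*(-2) + (-3)*(-5) + (-10)*(-5) = 69
C[1][2] = (-2)*(0) + (-3)*(7) + (-10)*(9) = -111
= [[81, -31, 39], [-54, 69, -111]]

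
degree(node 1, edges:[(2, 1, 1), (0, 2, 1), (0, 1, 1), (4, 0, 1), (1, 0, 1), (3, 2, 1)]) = incident: (2,1), (0,1), (1,0)
= 3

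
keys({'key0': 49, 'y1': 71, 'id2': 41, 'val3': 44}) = ['key0', 'y1', 'id2', 'val3']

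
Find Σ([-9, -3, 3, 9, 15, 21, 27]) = (-9) + (-3) + 3 + 9 + 15 + 21 + 27
= 63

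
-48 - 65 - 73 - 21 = -207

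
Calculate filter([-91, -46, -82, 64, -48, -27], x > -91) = [-46, -82, 64, -48, -27]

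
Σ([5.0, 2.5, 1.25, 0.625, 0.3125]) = 5.0 + 2.5 + 1.25 + 0.625 + 0.3125
= 9.6875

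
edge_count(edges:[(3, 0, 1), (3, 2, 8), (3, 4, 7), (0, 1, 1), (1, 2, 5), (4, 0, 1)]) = 6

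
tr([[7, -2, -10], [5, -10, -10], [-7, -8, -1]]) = -4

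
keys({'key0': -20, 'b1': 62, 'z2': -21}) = ['key0', 'b1', 'z2']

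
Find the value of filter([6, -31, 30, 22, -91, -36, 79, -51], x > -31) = [6, 30, 22, 79]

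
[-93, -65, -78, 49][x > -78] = [-65, 49]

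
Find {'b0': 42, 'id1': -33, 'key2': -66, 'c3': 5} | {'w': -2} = {'b0': 42, 'id1': -33, 'key2': -66, 'c3': 5, 'w': -2}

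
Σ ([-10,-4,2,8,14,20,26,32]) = (-10) + (-4) + 2 + 8 + 14 + 20 + 26 + 32
= 88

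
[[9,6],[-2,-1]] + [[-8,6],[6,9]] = [[1, 12], [4, 8]]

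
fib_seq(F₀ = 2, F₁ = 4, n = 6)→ F_2 = F_1 + F_0 = 6
F_3 = F_2 + F_1 = 10
F_4 = F_3 + F_2 = 16
...
= [2, 4, 6, 10, 16, 26]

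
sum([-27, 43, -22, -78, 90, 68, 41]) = (-27) + 43 + (-22) + (-78) + 90 + 68 + 41
= 115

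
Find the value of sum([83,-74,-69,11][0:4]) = slice → [83, -74, -69, 11]
83 + (-74) + (-69) + 11
= -49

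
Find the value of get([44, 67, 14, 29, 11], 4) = 11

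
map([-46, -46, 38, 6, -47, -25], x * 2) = [-92, -92, 76, 12, -94, -50]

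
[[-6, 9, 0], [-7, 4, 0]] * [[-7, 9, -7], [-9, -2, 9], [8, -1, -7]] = [[-39, -72, 123], [13, -71, 85]]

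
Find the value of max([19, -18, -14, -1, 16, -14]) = 19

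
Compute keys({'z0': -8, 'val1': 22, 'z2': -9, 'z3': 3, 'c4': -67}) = ['z0', 'val1', 'z2', 'z3', 'c4']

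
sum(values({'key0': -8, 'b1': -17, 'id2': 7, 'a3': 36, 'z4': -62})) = (-8) + (-17) + 7 + 36 + (-62)
= -44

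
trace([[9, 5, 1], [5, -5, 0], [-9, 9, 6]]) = diagonal: 9 + (-5) + 6
= 10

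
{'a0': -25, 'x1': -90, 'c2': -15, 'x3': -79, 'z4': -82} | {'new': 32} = {'a0': -25, 'x1': -90, 'c2': -15, 'x3': -79, 'z4': -82, 'new': 32}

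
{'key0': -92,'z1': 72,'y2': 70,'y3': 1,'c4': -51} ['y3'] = 1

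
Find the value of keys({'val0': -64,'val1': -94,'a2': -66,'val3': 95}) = ['val0', 'val1', 'a2', 'val3']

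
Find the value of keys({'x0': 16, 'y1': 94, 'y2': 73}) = ['x0', 'y1', 'y2']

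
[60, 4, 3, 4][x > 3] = [60, 4, 4]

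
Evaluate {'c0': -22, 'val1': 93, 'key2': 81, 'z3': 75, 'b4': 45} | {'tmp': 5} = {'c0': -22, 'val1': 93, 'key2': 81, 'z3': 75, 'b4': 45, 'tmp': 5}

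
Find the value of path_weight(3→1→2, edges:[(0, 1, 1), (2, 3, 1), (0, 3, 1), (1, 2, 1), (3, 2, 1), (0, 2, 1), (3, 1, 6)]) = w(3→1)=6 + w(1→2)=1
= 7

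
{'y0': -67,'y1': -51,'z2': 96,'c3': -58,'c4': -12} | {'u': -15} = {'y0': -67, 'y1': -51, 'z2': 96, 'c3': -58, 'c4': -12, 'u': -15}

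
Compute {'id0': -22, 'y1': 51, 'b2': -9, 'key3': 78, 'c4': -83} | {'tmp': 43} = {'id0': -22, 'y1': 51, 'b2': -9, 'key3': 78, 'c4': -83, 'tmp': 43}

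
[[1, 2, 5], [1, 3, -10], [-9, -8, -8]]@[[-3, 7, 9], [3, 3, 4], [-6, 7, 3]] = C[0][0] = (1)*(-3) + (2)*(3) + (5)*(-6) = -27
C[0][1] = (1)*(7) + (2)*(3) + (5)*(7) = 48
C[0][2] = (1)*(9) + (2)*(4) + (5)*(3) = 32
C[1][0] = (1)*(-3) + (3)*(3) + (-10)*(-6) = 66
C[1][1] = (1)*(7) + (3)*(3) + (-10)*(7) = -54
C[1][2] = (1)*(9) + (3)*(4) + (-10)*(3) = -9
... (3 more cells)
= [[-27, 48, 32], [66, -54, -9], [51, -143, -137]]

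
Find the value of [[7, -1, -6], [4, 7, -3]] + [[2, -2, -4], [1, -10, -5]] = [[9, -3, -10], [5, -3, -8]]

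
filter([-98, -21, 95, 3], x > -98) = keep x where x > -98: -98✗, -21✓, 95✓, 3✓
= [-21, 95, 3]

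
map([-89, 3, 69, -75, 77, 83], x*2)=[-178, 6, 138, -150, 154, 166]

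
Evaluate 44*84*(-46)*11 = -1870176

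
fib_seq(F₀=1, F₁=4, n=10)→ [1, 4, 5, 9, 14, 23, 37, 60, 97, 157]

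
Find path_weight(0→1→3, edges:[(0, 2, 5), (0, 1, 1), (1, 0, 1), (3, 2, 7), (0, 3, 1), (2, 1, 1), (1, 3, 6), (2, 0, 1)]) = 7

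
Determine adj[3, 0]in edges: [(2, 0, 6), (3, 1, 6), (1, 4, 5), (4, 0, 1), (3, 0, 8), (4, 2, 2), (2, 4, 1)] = 8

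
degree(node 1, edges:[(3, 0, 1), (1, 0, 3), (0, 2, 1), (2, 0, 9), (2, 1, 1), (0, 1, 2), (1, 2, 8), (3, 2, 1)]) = 4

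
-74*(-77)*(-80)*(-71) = 32364640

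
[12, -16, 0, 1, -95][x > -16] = keep x where x > -16: 12✓, -16✗, 0✓, 1✓, -95✗
= [12, 0, 1]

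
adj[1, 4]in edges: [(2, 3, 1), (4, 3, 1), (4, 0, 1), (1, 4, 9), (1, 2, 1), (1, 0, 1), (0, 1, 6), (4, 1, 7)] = 9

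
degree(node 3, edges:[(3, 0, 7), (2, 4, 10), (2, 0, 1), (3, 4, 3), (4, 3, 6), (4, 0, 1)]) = 3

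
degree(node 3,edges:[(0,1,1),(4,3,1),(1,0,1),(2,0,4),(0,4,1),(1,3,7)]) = 2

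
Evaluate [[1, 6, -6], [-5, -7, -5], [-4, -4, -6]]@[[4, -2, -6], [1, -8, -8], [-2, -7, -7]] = [[22, -8, -12], [-17, 101, 121], [-8, 82, 98]]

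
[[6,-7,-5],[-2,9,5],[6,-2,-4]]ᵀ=[[6, -2, 6], [-7, 9, -2], [-5, 5, -4]]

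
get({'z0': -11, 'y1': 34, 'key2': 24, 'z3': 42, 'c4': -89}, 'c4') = -89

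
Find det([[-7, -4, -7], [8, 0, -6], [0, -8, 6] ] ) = 976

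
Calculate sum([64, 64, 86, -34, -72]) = 108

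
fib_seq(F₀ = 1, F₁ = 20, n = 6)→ F_2 = F_1 + F_0 = 21
F_3 = F_2 + F_1 = 41
F_4 = F_3 + F_2 = 62
...
= [1, 20, 21, 41, 62, 103]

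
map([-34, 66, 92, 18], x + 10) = -34+10=-24, 66+10=76, 92+10=102, 18+10=28
= [-24, 76, 102, 28]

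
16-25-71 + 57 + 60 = 37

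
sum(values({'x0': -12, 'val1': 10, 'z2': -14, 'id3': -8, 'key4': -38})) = (-12) + 10 + (-14) + (-8) + (-38)
= -62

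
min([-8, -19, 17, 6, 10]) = -19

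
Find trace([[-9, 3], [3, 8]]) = -1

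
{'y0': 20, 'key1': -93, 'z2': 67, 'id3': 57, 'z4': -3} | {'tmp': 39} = {'y0': 20, 'key1': -93, 'z2': 67, 'id3': 57, 'z4': -3, 'tmp': 39}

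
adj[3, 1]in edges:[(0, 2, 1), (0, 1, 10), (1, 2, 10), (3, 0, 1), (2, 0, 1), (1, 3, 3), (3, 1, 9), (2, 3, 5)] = 9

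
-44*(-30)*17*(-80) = -1795200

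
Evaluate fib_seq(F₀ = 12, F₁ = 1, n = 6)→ [12, 1, 13, 14, 27, 41]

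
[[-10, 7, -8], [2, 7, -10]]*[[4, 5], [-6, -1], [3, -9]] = [[-106, 15], [-64, 93]]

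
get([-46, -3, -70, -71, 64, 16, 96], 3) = -71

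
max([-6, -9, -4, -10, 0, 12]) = 12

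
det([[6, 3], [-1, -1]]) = (6)*(-1) - (3)*(-1)
= -3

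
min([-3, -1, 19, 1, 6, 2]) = -3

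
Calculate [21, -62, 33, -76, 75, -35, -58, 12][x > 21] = [33, 75]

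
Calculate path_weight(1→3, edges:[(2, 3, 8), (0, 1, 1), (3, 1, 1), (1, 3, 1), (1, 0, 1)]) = 1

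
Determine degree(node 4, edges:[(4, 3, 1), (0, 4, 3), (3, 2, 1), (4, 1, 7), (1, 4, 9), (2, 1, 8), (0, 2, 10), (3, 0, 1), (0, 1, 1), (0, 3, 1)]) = incident: (4,3), (0,4), (4,1), (1,4)
= 4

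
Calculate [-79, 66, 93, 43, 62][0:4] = [-79, 66, 93, 43]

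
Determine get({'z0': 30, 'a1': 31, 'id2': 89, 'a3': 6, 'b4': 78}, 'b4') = 78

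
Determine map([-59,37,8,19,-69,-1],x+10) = -59+10=-49, 37+10=47, 8+10=18, 19+10=29, -69+10=-59, -1+10=9
= [-49, 47, 18, 29, -59, 9]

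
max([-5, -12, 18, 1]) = 18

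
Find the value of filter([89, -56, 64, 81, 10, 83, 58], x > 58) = [89, 64, 81, 83]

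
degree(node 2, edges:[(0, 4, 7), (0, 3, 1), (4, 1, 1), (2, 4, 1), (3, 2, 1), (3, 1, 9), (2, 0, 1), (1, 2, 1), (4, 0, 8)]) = incident: (2,4), (3,2), (2,0), (1,2)
= 4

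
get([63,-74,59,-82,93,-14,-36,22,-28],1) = -74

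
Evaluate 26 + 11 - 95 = -58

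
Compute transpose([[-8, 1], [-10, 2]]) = [[-8, -10], [1, 2]]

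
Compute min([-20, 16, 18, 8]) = -20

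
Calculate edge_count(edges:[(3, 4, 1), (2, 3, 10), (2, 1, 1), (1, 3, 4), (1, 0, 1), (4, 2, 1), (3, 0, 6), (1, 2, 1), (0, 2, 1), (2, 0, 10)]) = 10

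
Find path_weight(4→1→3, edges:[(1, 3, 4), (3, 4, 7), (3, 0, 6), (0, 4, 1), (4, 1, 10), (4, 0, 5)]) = 14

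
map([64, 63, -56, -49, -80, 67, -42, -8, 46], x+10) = [74, 73, -46, -39, -70, 77, -32, 2, 56]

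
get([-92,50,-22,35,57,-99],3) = 35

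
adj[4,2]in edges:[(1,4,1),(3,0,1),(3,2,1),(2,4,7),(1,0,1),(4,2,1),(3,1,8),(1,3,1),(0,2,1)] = 1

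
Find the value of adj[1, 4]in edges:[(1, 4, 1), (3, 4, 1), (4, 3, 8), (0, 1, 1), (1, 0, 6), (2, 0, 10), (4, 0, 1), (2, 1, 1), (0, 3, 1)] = 1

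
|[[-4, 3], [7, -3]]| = (-4)*(-3) - (3)*(7)
= -9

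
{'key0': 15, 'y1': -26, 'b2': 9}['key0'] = 15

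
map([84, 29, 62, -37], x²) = (84)²=7056, (29)²=841, (62)²=3844, (-37)²=1369
= [7056, 841, 3844, 1369]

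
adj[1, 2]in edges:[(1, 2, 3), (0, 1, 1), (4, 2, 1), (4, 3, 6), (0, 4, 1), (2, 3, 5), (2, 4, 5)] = 3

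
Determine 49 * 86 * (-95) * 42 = -16813860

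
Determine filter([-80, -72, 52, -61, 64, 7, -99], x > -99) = [-80, -72, 52, -61, 64, 7]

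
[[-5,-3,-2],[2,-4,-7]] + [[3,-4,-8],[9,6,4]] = [[-2, -7, -10], [11, 2, -3]]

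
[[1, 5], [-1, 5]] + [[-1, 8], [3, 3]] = [[0, 13], [2, 8]]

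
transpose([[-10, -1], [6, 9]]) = [[-10, 6], [-1, 9]]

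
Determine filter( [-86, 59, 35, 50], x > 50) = [59]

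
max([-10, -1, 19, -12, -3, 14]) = 19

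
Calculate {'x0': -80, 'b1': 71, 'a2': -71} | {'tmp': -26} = {'x0': -80, 'b1': 71, 'a2': -71, 'tmp': -26}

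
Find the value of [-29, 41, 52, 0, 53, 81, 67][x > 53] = [81, 67]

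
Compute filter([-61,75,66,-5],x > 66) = [75]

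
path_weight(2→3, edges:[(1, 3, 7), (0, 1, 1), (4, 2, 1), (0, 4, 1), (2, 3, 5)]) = w(2→3)=5
= 5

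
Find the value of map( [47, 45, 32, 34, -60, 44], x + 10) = 47+10=57, 45+10=55, 32+10=42, 34+10=44, -60+10=-50, 44+10=54
= [57, 55, 42, 44, -50, 54]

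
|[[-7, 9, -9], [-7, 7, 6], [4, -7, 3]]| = (1)*(-7)*det([[7, 6], [-7, 3]]) + (-1)*(9)*det([[-7, 6], [4, 3]]) + (1)*(-9)*det([[-7, 7], [4, -7]])
= -441 + 405 + -189
= -225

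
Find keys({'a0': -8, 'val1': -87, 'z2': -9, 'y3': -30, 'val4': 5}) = ['a0', 'val1', 'z2', 'y3', 'val4']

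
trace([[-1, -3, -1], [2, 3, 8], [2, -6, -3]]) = diagonal: (-1) + 3 + (-3)
= -1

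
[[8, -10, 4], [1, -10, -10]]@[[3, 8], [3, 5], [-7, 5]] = C[0][0] = (8)*(3) + (-10)*(3) + (4)*(-7) = -34
C[0][1] = (8)*(8) + (-10)*(5) + (4)*(5) = 34
C[1][0] = (1)*(3) + (-10)*(3) + (-10)*(-7) = 43
C[1][1] = (1)*(8) + (-10)*(5) + (-10)*(5) = -92
= [[-34, 34], [43, -92]]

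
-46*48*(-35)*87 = 6723360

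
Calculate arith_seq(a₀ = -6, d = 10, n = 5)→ a_0 = -6 + 0*10 = -6
a_1 = -6 + 1*10 = 4
a_2 = -6 + 2*10 = 14
...
= [-6, 4, 14, 24, 34]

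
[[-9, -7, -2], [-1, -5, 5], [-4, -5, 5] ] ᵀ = [[-9, -1, -4], [-7, -5, -5], [-2, 5, 5]]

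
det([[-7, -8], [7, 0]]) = (-7)*(0) - (-8)*(7)
= 56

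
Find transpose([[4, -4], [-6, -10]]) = [[4, -6], [-4, -10]]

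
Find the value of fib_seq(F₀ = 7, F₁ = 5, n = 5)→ [7, 5, 12, 17, 29]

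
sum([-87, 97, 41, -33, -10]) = 8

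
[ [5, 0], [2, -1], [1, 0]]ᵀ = [[5, 2, 1], [0, -1, 0]]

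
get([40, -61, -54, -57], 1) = -61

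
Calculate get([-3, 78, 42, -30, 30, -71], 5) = -71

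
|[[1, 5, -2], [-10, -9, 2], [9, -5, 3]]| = -39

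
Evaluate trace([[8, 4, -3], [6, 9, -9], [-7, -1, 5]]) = diagonal: 8 + 9 + 5
= 22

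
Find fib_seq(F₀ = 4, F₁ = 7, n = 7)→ [4, 7, 11, 18, 29, 47, 76]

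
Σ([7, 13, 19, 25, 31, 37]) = 7 + 13 + 19 + 25 + 31 + 37
= 132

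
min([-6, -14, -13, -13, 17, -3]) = -14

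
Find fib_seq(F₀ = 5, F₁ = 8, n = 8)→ F_2 = F_1 + F_0 = 13
F_3 = F_2 + F_1 = 21
F_4 = F_3 + F_2 = 34
...
= [5, 8, 13, 21, 34, 55, 89, 144]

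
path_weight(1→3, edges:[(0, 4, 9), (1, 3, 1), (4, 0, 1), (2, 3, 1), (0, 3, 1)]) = w(1→3)=1
= 1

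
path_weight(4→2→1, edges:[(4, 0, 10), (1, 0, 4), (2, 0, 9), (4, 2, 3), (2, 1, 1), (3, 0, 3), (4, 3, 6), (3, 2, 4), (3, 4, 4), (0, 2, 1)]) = w(4→2)=3 + w(2→1)=1
= 4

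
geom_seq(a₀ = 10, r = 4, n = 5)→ a_0 = 10*4^0 = 10
a_1 = 10*4^1 = 40
a_2 = 10*4^2 = 160
...
= [10, 40, 160, 640, 2560]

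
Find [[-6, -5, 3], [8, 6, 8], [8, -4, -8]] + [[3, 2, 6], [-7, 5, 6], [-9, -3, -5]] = [[-3, -3, 9], [1, 11, 14], [-1, -7, -13]]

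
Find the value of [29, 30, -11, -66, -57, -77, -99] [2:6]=[-11, -66, -57, -77]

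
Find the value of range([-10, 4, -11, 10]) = 21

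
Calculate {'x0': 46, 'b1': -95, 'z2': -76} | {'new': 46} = {'x0': 46, 'b1': -95, 'z2': -76, 'new': 46}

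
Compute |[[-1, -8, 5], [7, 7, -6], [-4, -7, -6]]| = (1)*(-1)*det([[7, -6], [-7, -6]]) + (-1)*(-8)*det([[7, -6], [-4, -6]]) + (1)*(5)*det([[7, 7], [-4, -7]])
= 84 + -528 + -105
= -549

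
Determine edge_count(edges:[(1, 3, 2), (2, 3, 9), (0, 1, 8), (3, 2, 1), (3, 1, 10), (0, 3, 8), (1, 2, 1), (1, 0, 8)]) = 8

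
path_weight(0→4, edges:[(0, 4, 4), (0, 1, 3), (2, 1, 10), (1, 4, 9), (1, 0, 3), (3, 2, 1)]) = 4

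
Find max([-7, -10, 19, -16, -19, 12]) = 19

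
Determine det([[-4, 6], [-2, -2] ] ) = (-4)*(-2) - (6)*(-2)
= 20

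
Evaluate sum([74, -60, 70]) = 84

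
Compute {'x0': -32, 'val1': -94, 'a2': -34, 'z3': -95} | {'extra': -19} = {'x0': -32, 'val1': -94, 'a2': -34, 'z3': -95, 'extra': -19}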